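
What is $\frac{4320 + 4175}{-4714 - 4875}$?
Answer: $- \frac{8495}{9589} \approx -0.88591$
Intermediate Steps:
$\frac{4320 + 4175}{-4714 - 4875} = \frac{8495}{-9589} = 8495 \left(- \frac{1}{9589}\right) = - \frac{8495}{9589}$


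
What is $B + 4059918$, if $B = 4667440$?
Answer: $8727358$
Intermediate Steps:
$B + 4059918 = 4667440 + 4059918 = 8727358$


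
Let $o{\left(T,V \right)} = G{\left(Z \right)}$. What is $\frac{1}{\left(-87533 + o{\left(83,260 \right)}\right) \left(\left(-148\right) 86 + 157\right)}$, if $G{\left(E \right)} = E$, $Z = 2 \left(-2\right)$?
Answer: $\frac{1}{1100427627} \approx 9.0874 \cdot 10^{-10}$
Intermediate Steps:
$Z = -4$
$o{\left(T,V \right)} = -4$
$\frac{1}{\left(-87533 + o{\left(83,260 \right)}\right) \left(\left(-148\right) 86 + 157\right)} = \frac{1}{\left(-87533 - 4\right) \left(\left(-148\right) 86 + 157\right)} = \frac{1}{\left(-87537\right) \left(-12728 + 157\right)} = - \frac{1}{87537 \left(-12571\right)} = \left(- \frac{1}{87537}\right) \left(- \frac{1}{12571}\right) = \frac{1}{1100427627}$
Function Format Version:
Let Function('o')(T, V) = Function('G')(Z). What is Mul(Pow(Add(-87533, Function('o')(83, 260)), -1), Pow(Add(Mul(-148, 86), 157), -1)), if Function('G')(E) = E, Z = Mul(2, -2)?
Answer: Rational(1, 1100427627) ≈ 9.0874e-10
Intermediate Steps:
Z = -4
Function('o')(T, V) = -4
Mul(Pow(Add(-87533, Function('o')(83, 260)), -1), Pow(Add(Mul(-148, 86), 157), -1)) = Mul(Pow(Add(-87533, -4), -1), Pow(Add(Mul(-148, 86), 157), -1)) = Mul(Pow(-87537, -1), Pow(Add(-12728, 157), -1)) = Mul(Rational(-1, 87537), Pow(-12571, -1)) = Mul(Rational(-1, 87537), Rational(-1, 12571)) = Rational(1, 1100427627)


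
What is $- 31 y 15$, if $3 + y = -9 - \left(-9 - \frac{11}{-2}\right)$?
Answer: $\frac{7905}{2} \approx 3952.5$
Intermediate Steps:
$y = - \frac{17}{2}$ ($y = -3 - \frac{11}{2} = - \frac{17}{2} \approx -8.5$)
$- 31 y 15 = \left(-31\right) \left(- \frac{17}{2}\right) 15 = \frac{527}{2} \cdot 15 = \frac{7905}{2}$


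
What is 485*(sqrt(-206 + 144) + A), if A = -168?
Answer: -81480 + 485*I*sqrt(62) ≈ -81480.0 + 3818.9*I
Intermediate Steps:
485*(sqrt(-206 + 144) + A) = 485*(sqrt(-206 + 144) - 168) = 485*(sqrt(-62) - 168) = 485*(I*sqrt(62) - 168) = 485*(-168 + I*sqrt(62)) = -81480 + 485*I*sqrt(62)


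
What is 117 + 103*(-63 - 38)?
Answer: -10286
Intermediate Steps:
117 + 103*(-63 - 38) = 117 + 103*(-101) = 117 - 10403 = -10286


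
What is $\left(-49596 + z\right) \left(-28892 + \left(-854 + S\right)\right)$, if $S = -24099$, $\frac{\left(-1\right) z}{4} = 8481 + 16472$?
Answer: $8044873760$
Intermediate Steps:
$z = -99812$ ($z = - 4 \left(8481 + 16472\right) = \left(-4\right) 24953 = -99812$)
$\left(-49596 + z\right) \left(-28892 + \left(-854 + S\right)\right) = \left(-49596 - 99812\right) \left(-28892 - 24953\right) = - 149408 \left(-28892 - 24953\right) = \left(-149408\right) \left(-53845\right) = 8044873760$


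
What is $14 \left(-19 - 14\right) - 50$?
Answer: $-512$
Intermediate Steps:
$14 \left(-19 - 14\right) - 50 = 14 \left(-33\right) - 50 = -462 - 50 = -512$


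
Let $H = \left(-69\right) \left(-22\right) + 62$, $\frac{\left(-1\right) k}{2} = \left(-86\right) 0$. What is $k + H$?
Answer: $1580$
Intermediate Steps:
$k = 0$ ($k = - 2 \left(\left(-86\right) 0\right) = \left(-2\right) 0 = 0$)
$H = 1580$ ($H = 1518 + 62 = 1580$)
$k + H = 0 + 1580 = 1580$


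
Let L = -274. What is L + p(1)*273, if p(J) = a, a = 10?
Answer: 2456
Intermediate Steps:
p(J) = 10
L + p(1)*273 = -274 + 10*273 = -274 + 2730 = 2456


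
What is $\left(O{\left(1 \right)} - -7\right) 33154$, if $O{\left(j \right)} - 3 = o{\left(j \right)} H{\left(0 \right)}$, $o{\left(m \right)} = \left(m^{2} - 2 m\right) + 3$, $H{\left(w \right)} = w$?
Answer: $331540$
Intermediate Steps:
$o{\left(m \right)} = 3 + m^{2} - 2 m$
$O{\left(j \right)} = 3$ ($O{\left(j \right)} = 3 + \left(3 + j^{2} - 2 j\right) 0 = 3 + 0 = 3$)
$\left(O{\left(1 \right)} - -7\right) 33154 = \left(3 - -7\right) 33154 = \left(3 + 7\right) 33154 = 10 \cdot 33154 = 331540$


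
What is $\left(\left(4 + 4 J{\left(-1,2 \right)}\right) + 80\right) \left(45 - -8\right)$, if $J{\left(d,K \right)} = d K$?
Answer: $4028$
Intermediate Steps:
$J{\left(d,K \right)} = K d$
$\left(\left(4 + 4 J{\left(-1,2 \right)}\right) + 80\right) \left(45 - -8\right) = \left(\left(4 + 4 \cdot 2 \left(-1\right)\right) + 80\right) \left(45 - -8\right) = \left(\left(4 + 4 \left(-2\right)\right) + 80\right) \left(45 + 8\right) = \left(\left(4 - 8\right) + 80\right) 53 = \left(-4 + 80\right) 53 = 76 \cdot 53 = 4028$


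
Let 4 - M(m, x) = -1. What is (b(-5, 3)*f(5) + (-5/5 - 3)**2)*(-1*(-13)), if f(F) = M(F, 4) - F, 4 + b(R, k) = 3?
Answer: 208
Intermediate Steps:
b(R, k) = -1 (b(R, k) = -4 + 3 = -1)
M(m, x) = 5 (M(m, x) = 4 - 1*(-1) = 4 + 1 = 5)
f(F) = 5 - F
(b(-5, 3)*f(5) + (-5/5 - 3)**2)*(-1*(-13)) = (-(5 - 1*5) + (-5/5 - 3)**2)*(-1*(-13)) = (-(5 - 5) + (-5*1/5 - 3)**2)*13 = (-1*0 + (-1 - 3)**2)*13 = (0 + (-4)**2)*13 = (0 + 16)*13 = 16*13 = 208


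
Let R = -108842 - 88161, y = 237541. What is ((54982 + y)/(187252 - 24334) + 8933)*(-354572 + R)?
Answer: -114699155828825/23274 ≈ -4.9282e+9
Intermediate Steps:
R = -197003
((54982 + y)/(187252 - 24334) + 8933)*(-354572 + R) = ((54982 + 237541)/(187252 - 24334) + 8933)*(-354572 - 197003) = (292523/162918 + 8933)*(-551575) = (292523*(1/162918) + 8933)*(-551575) = (41789/23274 + 8933)*(-551575) = (207948431/23274)*(-551575) = -114699155828825/23274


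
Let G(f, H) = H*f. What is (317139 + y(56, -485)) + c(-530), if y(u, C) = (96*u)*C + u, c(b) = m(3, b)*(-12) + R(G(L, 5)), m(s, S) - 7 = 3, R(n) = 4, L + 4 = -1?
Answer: -2290281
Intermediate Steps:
L = -5 (L = -4 - 1 = -5)
m(s, S) = 10 (m(s, S) = 7 + 3 = 10)
c(b) = -116 (c(b) = 10*(-12) + 4 = -120 + 4 = -116)
y(u, C) = u + 96*C*u (y(u, C) = 96*C*u + u = u + 96*C*u)
(317139 + y(56, -485)) + c(-530) = (317139 + 56*(1 + 96*(-485))) - 116 = (317139 + 56*(1 - 46560)) - 116 = (317139 + 56*(-46559)) - 116 = (317139 - 2607304) - 116 = -2290165 - 116 = -2290281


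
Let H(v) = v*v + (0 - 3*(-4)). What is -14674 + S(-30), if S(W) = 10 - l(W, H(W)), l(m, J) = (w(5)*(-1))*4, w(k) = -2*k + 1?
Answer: -14700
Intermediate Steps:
H(v) = 12 + v² (H(v) = v² + (0 + 12) = v² + 12 = 12 + v²)
w(k) = 1 - 2*k
l(m, J) = 36 (l(m, J) = ((1 - 2*5)*(-1))*4 = ((1 - 10)*(-1))*4 = -9*(-1)*4 = 9*4 = 36)
S(W) = -26 (S(W) = 10 - 1*36 = 10 - 36 = -26)
-14674 + S(-30) = -14674 - 26 = -14700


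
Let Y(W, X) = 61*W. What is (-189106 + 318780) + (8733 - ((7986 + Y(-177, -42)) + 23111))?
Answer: 118107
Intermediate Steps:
(-189106 + 318780) + (8733 - ((7986 + Y(-177, -42)) + 23111)) = (-189106 + 318780) + (8733 - ((7986 + 61*(-177)) + 23111)) = 129674 + (8733 - ((7986 - 10797) + 23111)) = 129674 + (8733 - (-2811 + 23111)) = 129674 + (8733 - 1*20300) = 129674 + (8733 - 20300) = 129674 - 11567 = 118107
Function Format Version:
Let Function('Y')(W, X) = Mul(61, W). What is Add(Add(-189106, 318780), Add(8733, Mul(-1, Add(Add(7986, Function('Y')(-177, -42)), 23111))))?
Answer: 118107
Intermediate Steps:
Add(Add(-189106, 318780), Add(8733, Mul(-1, Add(Add(7986, Function('Y')(-177, -42)), 23111)))) = Add(Add(-189106, 318780), Add(8733, Mul(-1, Add(Add(7986, Mul(61, -177)), 23111)))) = Add(129674, Add(8733, Mul(-1, Add(Add(7986, -10797), 23111)))) = Add(129674, Add(8733, Mul(-1, Add(-2811, 23111)))) = Add(129674, Add(8733, Mul(-1, 20300))) = Add(129674, Add(8733, -20300)) = Add(129674, -11567) = 118107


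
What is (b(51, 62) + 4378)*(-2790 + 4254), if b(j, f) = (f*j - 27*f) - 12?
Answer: 8570256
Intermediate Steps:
b(j, f) = -12 - 27*f + f*j (b(j, f) = (-27*f + f*j) - 12 = -12 - 27*f + f*j)
(b(51, 62) + 4378)*(-2790 + 4254) = ((-12 - 27*62 + 62*51) + 4378)*(-2790 + 4254) = ((-12 - 1674 + 3162) + 4378)*1464 = (1476 + 4378)*1464 = 5854*1464 = 8570256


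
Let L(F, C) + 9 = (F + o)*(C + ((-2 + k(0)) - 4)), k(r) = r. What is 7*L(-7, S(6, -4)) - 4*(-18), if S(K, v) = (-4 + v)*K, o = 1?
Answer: 2277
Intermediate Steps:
S(K, v) = K*(-4 + v)
L(F, C) = -9 + (1 + F)*(-6 + C) (L(F, C) = -9 + (F + 1)*(C + ((-2 + 0) - 4)) = -9 + (1 + F)*(C + (-2 - 4)) = -9 + (1 + F)*(C - 6) = -9 + (1 + F)*(-6 + C))
7*L(-7, S(6, -4)) - 4*(-18) = 7*(-15 + 6*(-4 - 4) - 6*(-7) + (6*(-4 - 4))*(-7)) - 4*(-18) = 7*(-15 + 6*(-8) + 42 + (6*(-8))*(-7)) + 72 = 7*(-15 - 48 + 42 - 48*(-7)) + 72 = 7*(-15 - 48 + 42 + 336) + 72 = 7*315 + 72 = 2205 + 72 = 2277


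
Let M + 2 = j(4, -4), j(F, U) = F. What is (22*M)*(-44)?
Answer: -1936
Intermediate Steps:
M = 2 (M = -2 + 4 = 2)
(22*M)*(-44) = (22*2)*(-44) = 44*(-44) = -1936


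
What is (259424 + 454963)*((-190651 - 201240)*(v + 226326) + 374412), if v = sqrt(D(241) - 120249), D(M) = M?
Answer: -63362374978052898 - 559923671634*I*sqrt(30002) ≈ -6.3362e+16 - 9.6985e+13*I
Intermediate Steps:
v = 2*I*sqrt(30002) (v = sqrt(241 - 120249) = sqrt(-120008) = 2*I*sqrt(30002) ≈ 346.42*I)
(259424 + 454963)*((-190651 - 201240)*(v + 226326) + 374412) = (259424 + 454963)*((-190651 - 201240)*(2*I*sqrt(30002) + 226326) + 374412) = 714387*(-391891*(226326 + 2*I*sqrt(30002)) + 374412) = 714387*((-88695122466 - 783782*I*sqrt(30002)) + 374412) = 714387*(-88694748054 - 783782*I*sqrt(30002)) = -63362374978052898 - 559923671634*I*sqrt(30002)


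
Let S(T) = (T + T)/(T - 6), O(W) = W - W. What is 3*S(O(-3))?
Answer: 0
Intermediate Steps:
O(W) = 0
S(T) = 2*T/(-6 + T) (S(T) = (2*T)/(-6 + T) = 2*T/(-6 + T))
3*S(O(-3)) = 3*(2*0/(-6 + 0)) = 3*(2*0/(-6)) = 3*(2*0*(-⅙)) = 3*0 = 0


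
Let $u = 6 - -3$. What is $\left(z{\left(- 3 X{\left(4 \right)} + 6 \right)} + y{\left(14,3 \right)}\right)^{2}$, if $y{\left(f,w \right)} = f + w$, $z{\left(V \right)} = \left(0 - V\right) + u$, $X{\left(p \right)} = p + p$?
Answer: $1936$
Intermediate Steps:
$X{\left(p \right)} = 2 p$
$u = 9$ ($u = 6 + 3 = 9$)
$z{\left(V \right)} = 9 - V$ ($z{\left(V \right)} = \left(0 - V\right) + 9 = - V + 9 = 9 - V$)
$\left(z{\left(- 3 X{\left(4 \right)} + 6 \right)} + y{\left(14,3 \right)}\right)^{2} = \left(\left(9 - \left(- 3 \cdot 2 \cdot 4 + 6\right)\right) + \left(14 + 3\right)\right)^{2} = \left(\left(9 - \left(\left(-3\right) 8 + 6\right)\right) + 17\right)^{2} = \left(\left(9 - \left(-24 + 6\right)\right) + 17\right)^{2} = \left(\left(9 - -18\right) + 17\right)^{2} = \left(\left(9 + 18\right) + 17\right)^{2} = \left(27 + 17\right)^{2} = 44^{2} = 1936$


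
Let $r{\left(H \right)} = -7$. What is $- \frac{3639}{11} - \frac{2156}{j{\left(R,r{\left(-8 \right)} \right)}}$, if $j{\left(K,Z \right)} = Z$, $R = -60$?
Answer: $- \frac{251}{11} \approx -22.818$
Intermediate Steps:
$- \frac{3639}{11} - \frac{2156}{j{\left(R,r{\left(-8 \right)} \right)}} = - \frac{3639}{11} - \frac{2156}{-7} = \left(-3639\right) \frac{1}{11} - -308 = - \frac{3639}{11} + 308 = - \frac{251}{11}$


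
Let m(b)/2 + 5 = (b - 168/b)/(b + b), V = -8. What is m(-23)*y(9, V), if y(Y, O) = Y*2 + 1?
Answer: -93651/529 ≈ -177.03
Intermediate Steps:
m(b) = -10 + (b - 168/b)/b (m(b) = -10 + 2*((b - 168/b)/(b + b)) = -10 + 2*((b - 168/b)/((2*b))) = -10 + 2*((b - 168/b)*(1/(2*b))) = -10 + 2*((b - 168/b)/(2*b)) = -10 + (b - 168/b)/b)
y(Y, O) = 1 + 2*Y (y(Y, O) = 2*Y + 1 = 1 + 2*Y)
m(-23)*y(9, V) = (-9 - 168/(-23)**2)*(1 + 2*9) = (-9 - 168*1/529)*(1 + 18) = (-9 - 168/529)*19 = -4929/529*19 = -93651/529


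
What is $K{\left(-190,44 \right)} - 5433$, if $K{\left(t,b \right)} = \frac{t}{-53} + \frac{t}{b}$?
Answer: $- \frac{6335733}{1166} \approx -5433.7$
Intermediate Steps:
$K{\left(t,b \right)} = - \frac{t}{53} + \frac{t}{b}$ ($K{\left(t,b \right)} = t \left(- \frac{1}{53}\right) + \frac{t}{b} = - \frac{t}{53} + \frac{t}{b}$)
$K{\left(-190,44 \right)} - 5433 = \left(\left(- \frac{1}{53}\right) \left(-190\right) - \frac{190}{44}\right) - 5433 = \left(\frac{190}{53} - \frac{95}{22}\right) - 5433 = - \frac{855}{1166} - 5433 = - \frac{6335733}{1166}$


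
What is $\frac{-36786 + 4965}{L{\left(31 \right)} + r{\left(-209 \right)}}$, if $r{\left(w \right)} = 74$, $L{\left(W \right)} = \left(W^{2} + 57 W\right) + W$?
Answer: $- \frac{31821}{2833} \approx -11.232$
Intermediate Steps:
$L{\left(W \right)} = W^{2} + 58 W$
$\frac{-36786 + 4965}{L{\left(31 \right)} + r{\left(-209 \right)}} = \frac{-36786 + 4965}{31 \left(58 + 31\right) + 74} = - \frac{31821}{31 \cdot 89 + 74} = - \frac{31821}{2759 + 74} = - \frac{31821}{2833}$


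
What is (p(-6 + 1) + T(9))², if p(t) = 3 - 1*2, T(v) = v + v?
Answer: 361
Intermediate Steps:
T(v) = 2*v
p(t) = 1 (p(t) = 3 - 2 = 1)
(p(-6 + 1) + T(9))² = (1 + 2*9)² = (1 + 18)² = 19² = 361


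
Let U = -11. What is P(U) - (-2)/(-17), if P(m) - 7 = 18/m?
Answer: 981/187 ≈ 5.2460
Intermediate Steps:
P(m) = 7 + 18/m
P(U) - (-2)/(-17) = (7 + 18/(-11)) - (-2)/(-17) = (7 + 18*(-1/11)) - (-2)*(-1)/17 = (7 - 18/11) - 1*2/17 = 59/11 - 2/17 = 981/187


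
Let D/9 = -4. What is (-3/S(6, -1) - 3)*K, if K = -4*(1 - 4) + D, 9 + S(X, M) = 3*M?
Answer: 66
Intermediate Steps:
S(X, M) = -9 + 3*M
D = -36 (D = 9*(-4) = -36)
K = -24 (K = -4*(1 - 4) - 36 = -4*(-3) - 36 = 12 - 36 = -24)
(-3/S(6, -1) - 3)*K = (-3/(-9 + 3*(-1)) - 3)*(-24) = (-3/(-9 - 3) - 3)*(-24) = (-3/(-12) - 3)*(-24) = (-3*(-1/12) - 3)*(-24) = (¼ - 3)*(-24) = -11/4*(-24) = 66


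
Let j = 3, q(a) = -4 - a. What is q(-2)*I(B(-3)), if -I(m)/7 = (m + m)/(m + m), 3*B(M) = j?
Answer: 14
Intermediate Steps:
B(M) = 1 (B(M) = (1/3)*3 = 1)
I(m) = -7 (I(m) = -7*(m + m)/(m + m) = -7*2*m/(2*m) = -7*2*m*1/(2*m) = -7*1 = -7)
q(-2)*I(B(-3)) = (-4 - 1*(-2))*(-7) = (-4 + 2)*(-7) = -2*(-7) = 14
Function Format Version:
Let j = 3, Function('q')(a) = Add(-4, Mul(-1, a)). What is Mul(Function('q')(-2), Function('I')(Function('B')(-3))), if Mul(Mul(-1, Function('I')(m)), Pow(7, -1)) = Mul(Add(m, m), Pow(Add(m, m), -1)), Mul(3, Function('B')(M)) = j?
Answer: 14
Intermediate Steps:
Function('B')(M) = 1 (Function('B')(M) = Mul(Rational(1, 3), 3) = 1)
Function('I')(m) = -7 (Function('I')(m) = Mul(-7, Mul(Add(m, m), Pow(Add(m, m), -1))) = Mul(-7, Mul(Mul(2, m), Pow(Mul(2, m), -1))) = Mul(-7, Mul(Mul(2, m), Mul(Rational(1, 2), Pow(m, -1)))) = Mul(-7, 1) = -7)
Mul(Function('q')(-2), Function('I')(Function('B')(-3))) = Mul(Add(-4, Mul(-1, -2)), -7) = Mul(Add(-4, 2), -7) = Mul(-2, -7) = 14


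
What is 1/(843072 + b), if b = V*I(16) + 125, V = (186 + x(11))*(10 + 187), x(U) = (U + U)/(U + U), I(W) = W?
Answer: 1/1432621 ≈ 6.9802e-7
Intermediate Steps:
x(U) = 1 (x(U) = (2*U)/((2*U)) = (2*U)*(1/(2*U)) = 1)
V = 36839 (V = (186 + 1)*(10 + 187) = 187*197 = 36839)
b = 589549 (b = 36839*16 + 125 = 589424 + 125 = 589549)
1/(843072 + b) = 1/(843072 + 589549) = 1/1432621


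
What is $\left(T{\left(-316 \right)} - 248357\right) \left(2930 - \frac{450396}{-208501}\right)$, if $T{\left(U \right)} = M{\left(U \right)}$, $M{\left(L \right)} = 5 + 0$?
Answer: $- \frac{151832062978752}{208501} \approx -7.2821 \cdot 10^{8}$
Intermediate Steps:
$M{\left(L \right)} = 5$
$T{\left(U \right)} = 5$
$\left(T{\left(-316 \right)} - 248357\right) \left(2930 - \frac{450396}{-208501}\right) = \left(5 - 248357\right) \left(2930 - \frac{450396}{-208501}\right) = - 248352 \left(2930 - - \frac{450396}{208501}\right) = - 248352 \left(2930 + \frac{450396}{208501}\right) = \left(-248352\right) \frac{611358326}{208501} = - \frac{151832062978752}{208501}$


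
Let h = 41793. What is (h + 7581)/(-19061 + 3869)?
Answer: -13/4 ≈ -3.2500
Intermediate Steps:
(h + 7581)/(-19061 + 3869) = (41793 + 7581)/(-19061 + 3869) = 49374/(-15192) = 49374*(-1/15192) = -13/4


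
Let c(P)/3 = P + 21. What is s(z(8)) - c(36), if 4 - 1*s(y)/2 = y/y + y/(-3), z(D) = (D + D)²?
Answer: 17/3 ≈ 5.6667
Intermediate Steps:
c(P) = 63 + 3*P (c(P) = 3*(P + 21) = 3*(21 + P) = 63 + 3*P)
z(D) = 4*D² (z(D) = (2*D)² = 4*D²)
s(y) = 6 + 2*y/3 (s(y) = 8 - 2*(y/y + y/(-3)) = 8 - 2*(1 + y*(-⅓)) = 8 - 2*(1 - y/3) = 8 + (-2 + 2*y/3) = 6 + 2*y/3)
s(z(8)) - c(36) = (6 + 2*(4*8²)/3) - (63 + 3*36) = (6 + 2*(4*64)/3) - (63 + 108) = (6 + (⅔)*256) - 1*171 = (6 + 512/3) - 171 = 530/3 - 171 = 17/3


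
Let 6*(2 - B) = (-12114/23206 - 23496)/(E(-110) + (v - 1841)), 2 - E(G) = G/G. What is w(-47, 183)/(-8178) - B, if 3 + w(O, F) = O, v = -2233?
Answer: -399010676179/386484257382 ≈ -1.0324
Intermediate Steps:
E(G) = 1 (E(G) = 2 - G/G = 2 - 1*1 = 2 - 1 = 1)
w(O, F) = -3 + O
B = 98159361/94518038 (B = 2 - (-12114/23206 - 23496)/(6*(1 + (-2233 - 1841))) = 2 - (-12114*1/23206 - 23496)/(6*(1 - 4074)) = 2 - (-6057/11603 - 23496)/(6*(-4073)) = 2 - (-90876715)*(-1)/(23206*4073) = 2 - 1/6*272630145/47259019 = 2 - 90876715/94518038 = 98159361/94518038 ≈ 1.0385)
w(-47, 183)/(-8178) - B = (-3 - 47)/(-8178) - 1*98159361/94518038 = -50*(-1/8178) - 98159361/94518038 = 25/4089 - 98159361/94518038 = -399010676179/386484257382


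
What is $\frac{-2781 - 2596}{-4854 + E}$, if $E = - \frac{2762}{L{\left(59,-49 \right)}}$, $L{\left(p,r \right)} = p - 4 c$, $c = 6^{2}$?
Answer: $\frac{457045}{409828} \approx 1.1152$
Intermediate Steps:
$c = 36$
$L{\left(p,r \right)} = -144 + p$ ($L{\left(p,r \right)} = p - 144 = -144 + p$)
$E = \frac{2762}{85}$ ($E = - \frac{2762}{-144 + 59} = - \frac{2762}{-85} = \left(-2762\right) \left(- \frac{1}{85}\right) = \frac{2762}{85} \approx 32.494$)
$\frac{-2781 - 2596}{-4854 + E} = \frac{-2781 - 2596}{-4854 + \frac{2762}{85}} = - \frac{5377}{- \frac{409828}{85}} = \left(-5377\right) \left(- \frac{85}{409828}\right) = \frac{457045}{409828}$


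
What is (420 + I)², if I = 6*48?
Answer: 501264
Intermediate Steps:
I = 288
(420 + I)² = (420 + 288)² = 708² = 501264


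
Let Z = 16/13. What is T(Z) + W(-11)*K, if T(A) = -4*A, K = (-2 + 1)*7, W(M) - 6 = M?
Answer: 391/13 ≈ 30.077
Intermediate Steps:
W(M) = 6 + M
K = -7 (K = -1*7 = -7)
Z = 16/13 (Z = 16*(1/13) = 16/13 ≈ 1.2308)
T(Z) + W(-11)*K = -4*16/13 + (6 - 11)*(-7) = -64/13 - 5*(-7) = -64/13 + 35 = 391/13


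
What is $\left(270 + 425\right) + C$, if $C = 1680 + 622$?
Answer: $2997$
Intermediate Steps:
$C = 2302$
$\left(270 + 425\right) + C = \left(270 + 425\right) + 2302 = 695 + 2302 = 2997$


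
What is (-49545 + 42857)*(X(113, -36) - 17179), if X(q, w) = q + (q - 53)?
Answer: 113736128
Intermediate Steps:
X(q, w) = -53 + 2*q (X(q, w) = q + (-53 + q) = -53 + 2*q)
(-49545 + 42857)*(X(113, -36) - 17179) = (-49545 + 42857)*((-53 + 2*113) - 17179) = -6688*((-53 + 226) - 17179) = -6688*(173 - 17179) = -6688*(-17006) = 113736128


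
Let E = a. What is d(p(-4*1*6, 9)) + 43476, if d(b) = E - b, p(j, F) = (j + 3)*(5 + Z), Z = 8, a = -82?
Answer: 43667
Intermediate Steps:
E = -82
p(j, F) = 39 + 13*j (p(j, F) = (j + 3)*(5 + 8) = (3 + j)*13 = 39 + 13*j)
d(b) = -82 - b
d(p(-4*1*6, 9)) + 43476 = (-82 - (39 + 13*(-4*1*6))) + 43476 = (-82 - (39 + 13*(-4*6))) + 43476 = (-82 - (39 + 13*(-24))) + 43476 = (-82 - (39 - 312)) + 43476 = (-82 - 1*(-273)) + 43476 = (-82 + 273) + 43476 = 191 + 43476 = 43667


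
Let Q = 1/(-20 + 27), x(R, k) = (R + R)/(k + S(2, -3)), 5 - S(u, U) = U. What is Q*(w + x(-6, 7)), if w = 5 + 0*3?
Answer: ⅗ ≈ 0.60000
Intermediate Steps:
S(u, U) = 5 - U
x(R, k) = 2*R/(8 + k) (x(R, k) = (R + R)/(k + (5 - 1*(-3))) = (2*R)/(k + (5 + 3)) = (2*R)/(k + 8) = (2*R)/(8 + k) = 2*R/(8 + k))
Q = ⅐ (Q = 1/7 = ⅐ ≈ 0.14286)
w = 5 (w = 5 + 0 = 5)
Q*(w + x(-6, 7)) = (5 + 2*(-6)/(8 + 7))/7 = (5 + 2*(-6)/15)/7 = (5 + 2*(-6)*(1/15))/7 = (5 - ⅘)/7 = (⅐)*(21/5) = ⅗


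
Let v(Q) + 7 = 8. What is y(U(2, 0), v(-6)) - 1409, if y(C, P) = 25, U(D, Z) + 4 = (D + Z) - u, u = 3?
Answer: -1384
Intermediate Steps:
U(D, Z) = -7 + D + Z (U(D, Z) = -4 + ((D + Z) - 1*3) = -4 + ((D + Z) - 3) = -4 + (-3 + D + Z) = -7 + D + Z)
v(Q) = 1 (v(Q) = -7 + 8 = 1)
y(U(2, 0), v(-6)) - 1409 = 25 - 1409 = -1384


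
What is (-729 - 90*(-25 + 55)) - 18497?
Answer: -21926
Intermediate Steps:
(-729 - 90*(-25 + 55)) - 18497 = (-729 - 90*30) - 18497 = (-729 - 2700) - 18497 = -3429 - 18497 = -21926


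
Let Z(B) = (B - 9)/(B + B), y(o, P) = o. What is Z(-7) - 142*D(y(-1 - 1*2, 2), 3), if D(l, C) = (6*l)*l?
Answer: -53668/7 ≈ -7666.9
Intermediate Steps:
Z(B) = (-9 + B)/(2*B) (Z(B) = (-9 + B)/((2*B)) = (-9 + B)*(1/(2*B)) = (-9 + B)/(2*B))
D(l, C) = 6*l²
Z(-7) - 142*D(y(-1 - 1*2, 2), 3) = (½)*(-9 - 7)/(-7) - 852*(-1 - 1*2)² = (½)*(-⅐)*(-16) - 852*(-1 - 2)² = 8/7 - 852*(-3)² = 8/7 - 852*9 = 8/7 - 142*54 = 8/7 - 7668 = -53668/7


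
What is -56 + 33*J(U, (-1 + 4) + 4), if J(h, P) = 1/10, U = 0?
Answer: -527/10 ≈ -52.700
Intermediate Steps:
J(h, P) = 1/10
-56 + 33*J(U, (-1 + 4) + 4) = -56 + 33*(1/10) = -56 + 33/10 = -527/10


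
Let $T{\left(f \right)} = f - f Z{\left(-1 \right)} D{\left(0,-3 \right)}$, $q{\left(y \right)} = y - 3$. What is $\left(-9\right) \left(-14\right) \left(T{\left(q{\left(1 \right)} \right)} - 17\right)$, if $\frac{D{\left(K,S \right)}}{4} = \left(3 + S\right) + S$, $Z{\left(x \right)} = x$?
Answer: $630$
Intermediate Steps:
$D{\left(K,S \right)} = 12 + 8 S$ ($D{\left(K,S \right)} = 4 \left(\left(3 + S\right) + S\right) = 4 \left(3 + 2 S\right) = 12 + 8 S$)
$q{\left(y \right)} = -3 + y$
$T{\left(f \right)} = - 11 f$ ($T{\left(f \right)} = f - f \left(-1\right) \left(12 + 8 \left(-3\right)\right) = f - - f \left(12 - 24\right) = f - - f \left(-12\right) = f - 12 f = - 11 f$)
$\left(-9\right) \left(-14\right) \left(T{\left(q{\left(1 \right)} \right)} - 17\right) = \left(-9\right) \left(-14\right) \left(- 11 \left(-3 + 1\right) - 17\right) = 126 \left(\left(-11\right) \left(-2\right) - 17\right) = 126 \left(22 - 17\right) = 126 \cdot 5 = 630$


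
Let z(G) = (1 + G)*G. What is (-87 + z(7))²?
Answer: 961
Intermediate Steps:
z(G) = G*(1 + G)
(-87 + z(7))² = (-87 + 7*(1 + 7))² = (-87 + 7*8)² = (-87 + 56)² = (-31)² = 961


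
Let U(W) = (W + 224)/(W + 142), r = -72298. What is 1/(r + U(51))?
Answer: -193/13953239 ≈ -1.3832e-5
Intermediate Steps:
U(W) = (224 + W)/(142 + W)
1/(r + U(51)) = 1/(-72298 + (224 + 51)/(142 + 51)) = 1/(-72298 + 275/193) = 1/(-13953239/193) = -193/13953239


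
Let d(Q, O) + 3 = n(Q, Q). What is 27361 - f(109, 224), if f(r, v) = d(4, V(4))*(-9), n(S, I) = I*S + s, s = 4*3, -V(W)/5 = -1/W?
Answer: 27586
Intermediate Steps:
V(W) = 5/W (V(W) = -5*(-1)/W = -(-5)/W = 5/W)
s = 12
n(S, I) = 12 + I*S (n(S, I) = I*S + 12 = 12 + I*S)
d(Q, O) = 9 + Q² (d(Q, O) = -3 + (12 + Q*Q) = -3 + (12 + Q²) = 9 + Q²)
f(r, v) = -225 (f(r, v) = (9 + 4²)*(-9) = (9 + 16)*(-9) = 25*(-9) = -225)
27361 - f(109, 224) = 27361 - 1*(-225) = 27361 + 225 = 27586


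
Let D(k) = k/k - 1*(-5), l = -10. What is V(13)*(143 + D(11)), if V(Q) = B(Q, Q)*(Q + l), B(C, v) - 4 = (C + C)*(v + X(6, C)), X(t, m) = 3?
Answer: 187740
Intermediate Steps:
D(k) = 6 (D(k) = 1 + 5 = 6)
B(C, v) = 4 + 2*C*(3 + v) (B(C, v) = 4 + (C + C)*(v + 3) = 4 + (2*C)*(3 + v) = 4 + 2*C*(3 + v))
V(Q) = (-10 + Q)*(4 + 2*Q² + 6*Q) (V(Q) = (4 + 6*Q + 2*Q*Q)*(Q - 10) = (4 + 6*Q + 2*Q²)*(-10 + Q) = (4 + 2*Q² + 6*Q)*(-10 + Q) = (-10 + Q)*(4 + 2*Q² + 6*Q))
V(13)*(143 + D(11)) = (2*(-10 + 13)*(2 + 13² + 3*13))*(143 + 6) = (2*3*(2 + 169 + 39))*149 = (2*3*210)*149 = 1260*149 = 187740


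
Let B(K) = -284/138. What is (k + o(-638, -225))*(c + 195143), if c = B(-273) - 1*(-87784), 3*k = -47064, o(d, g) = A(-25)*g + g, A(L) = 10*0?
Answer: -310650737573/69 ≈ -4.5022e+9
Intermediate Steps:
B(K) = -142/69 (B(K) = -284*1/138 = -142/69)
A(L) = 0
o(d, g) = g (o(d, g) = 0*g + g = 0 + g = g)
k = -15688 (k = (⅓)*(-47064) = -15688)
c = 6056954/69 (c = -142/69 - 1*(-87784) = -142/69 + 87784 = 6056954/69 ≈ 87782.)
(k + o(-638, -225))*(c + 195143) = (-15688 - 225)*(6056954/69 + 195143) = -15913*19521821/69 = -310650737573/69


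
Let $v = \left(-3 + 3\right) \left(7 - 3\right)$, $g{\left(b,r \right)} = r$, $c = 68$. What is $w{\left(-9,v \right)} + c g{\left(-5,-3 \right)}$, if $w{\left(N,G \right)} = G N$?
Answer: $-204$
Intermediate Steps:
$v = 0$ ($v = 0 \cdot 4 = 0$)
$w{\left(-9,v \right)} + c g{\left(-5,-3 \right)} = 0 \left(-9\right) + 68 \left(-3\right) = 0 - 204 = -204$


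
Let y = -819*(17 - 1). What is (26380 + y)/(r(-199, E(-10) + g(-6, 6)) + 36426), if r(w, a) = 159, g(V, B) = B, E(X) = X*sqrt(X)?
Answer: 13276/36585 ≈ 0.36288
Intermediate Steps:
E(X) = X**(3/2)
y = -13104 (y = -819*16 = -13104)
(26380 + y)/(r(-199, E(-10) + g(-6, 6)) + 36426) = (26380 - 13104)/(159 + 36426) = 13276/36585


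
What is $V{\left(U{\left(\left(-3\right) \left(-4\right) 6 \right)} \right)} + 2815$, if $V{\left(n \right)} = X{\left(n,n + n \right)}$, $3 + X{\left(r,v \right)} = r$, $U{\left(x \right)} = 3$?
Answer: $2815$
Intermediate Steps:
$X{\left(r,v \right)} = -3 + r$
$V{\left(n \right)} = -3 + n$
$V{\left(U{\left(\left(-3\right) \left(-4\right) 6 \right)} \right)} + 2815 = \left(-3 + 3\right) + 2815 = 0 + 2815 = 2815$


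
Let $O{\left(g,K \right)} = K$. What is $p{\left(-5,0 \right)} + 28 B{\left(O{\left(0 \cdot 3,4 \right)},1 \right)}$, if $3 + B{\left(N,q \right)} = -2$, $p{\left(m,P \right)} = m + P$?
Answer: $-145$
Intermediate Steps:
$p{\left(m,P \right)} = P + m$
$B{\left(N,q \right)} = -5$ ($B{\left(N,q \right)} = -3 - 2 = -5$)
$p{\left(-5,0 \right)} + 28 B{\left(O{\left(0 \cdot 3,4 \right)},1 \right)} = \left(0 - 5\right) + 28 \left(-5\right) = -5 - 140 = -145$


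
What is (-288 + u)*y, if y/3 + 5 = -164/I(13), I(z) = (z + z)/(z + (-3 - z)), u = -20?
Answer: -167244/13 ≈ -12865.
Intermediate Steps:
I(z) = -2*z/3 (I(z) = (2*z)/(-3) = (2*z)*(-1/3) = -2*z/3)
y = 543/13 (y = -15 + 3*(-164/((-2/3*13))) = -15 + 3*(-164/(-26/3)) = -15 + 3*(-164*(-3/26)) = -15 + 3*(246/13) = -15 + 738/13 = 543/13 ≈ 41.769)
(-288 + u)*y = (-288 - 20)*(543/13) = -308*543/13 = -167244/13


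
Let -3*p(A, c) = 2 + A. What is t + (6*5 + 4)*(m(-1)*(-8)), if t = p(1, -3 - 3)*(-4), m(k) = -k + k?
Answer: 4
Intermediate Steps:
m(k) = 0
p(A, c) = -⅔ - A/3 (p(A, c) = -(2 + A)/3 = -⅔ - A/3)
t = 4 (t = (-⅔ - ⅓*1)*(-4) = (-⅔ - ⅓)*(-4) = -1*(-4) = 4)
t + (6*5 + 4)*(m(-1)*(-8)) = 4 + (6*5 + 4)*(0*(-8)) = 4 + (30 + 4)*0 = 4 + 34*0 = 4 + 0 = 4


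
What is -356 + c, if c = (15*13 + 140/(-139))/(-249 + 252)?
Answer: -121487/417 ≈ -291.34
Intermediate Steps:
c = 26965/417 (c = (195 + 140*(-1/139))/3 = (195 - 140/139)*(⅓) = (26965/139)*(⅓) = 26965/417 ≈ 64.664)
-356 + c = -356 + 26965/417 = -121487/417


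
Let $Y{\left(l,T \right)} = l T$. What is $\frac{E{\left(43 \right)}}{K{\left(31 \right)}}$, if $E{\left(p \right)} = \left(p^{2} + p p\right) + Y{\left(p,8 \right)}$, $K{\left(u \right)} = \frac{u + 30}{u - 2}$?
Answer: $\frac{117218}{61} \approx 1921.6$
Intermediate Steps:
$K{\left(u \right)} = \frac{30 + u}{-2 + u}$
$Y{\left(l,T \right)} = T l$
$E{\left(p \right)} = 2 p^{2} + 8 p$ ($E{\left(p \right)} = \left(p^{2} + p p\right) + 8 p = \left(p^{2} + p^{2}\right) + 8 p = 2 p^{2} + 8 p$)
$\frac{E{\left(43 \right)}}{K{\left(31 \right)}} = \frac{2 \cdot 43 \left(4 + 43\right)}{\frac{1}{-2 + 31} \left(30 + 31\right)} = \frac{2 \cdot 43 \cdot 47}{\frac{1}{29} \cdot 61} = \frac{4042}{\frac{1}{29} \cdot 61} = \frac{4042}{\frac{61}{29}} = 4042 \cdot \frac{29}{61} = \frac{117218}{61}$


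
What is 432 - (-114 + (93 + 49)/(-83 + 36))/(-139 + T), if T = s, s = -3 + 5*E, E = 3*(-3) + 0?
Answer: 344668/799 ≈ 431.37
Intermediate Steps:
E = -9 (E = -9 + 0 = -9)
s = -48 (s = -3 + 5*(-9) = -3 - 45 = -48)
T = -48
432 - (-114 + (93 + 49)/(-83 + 36))/(-139 + T) = 432 - (-114 + (93 + 49)/(-83 + 36))/(-139 - 48) = 432 - (-114 + 142/(-47))/(-187) = 432 - (-114 + 142*(-1/47))*(-1)/187 = 432 - (-114 - 142/47)*(-1)/187 = 432 - (-5500)*(-1)/(47*187) = 432 - 1*500/799 = 432 - 500/799 = 344668/799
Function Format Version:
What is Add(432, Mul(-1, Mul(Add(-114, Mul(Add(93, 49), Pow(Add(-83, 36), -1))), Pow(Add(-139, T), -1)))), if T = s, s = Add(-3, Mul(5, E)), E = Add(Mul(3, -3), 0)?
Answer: Rational(344668, 799) ≈ 431.37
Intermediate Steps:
E = -9 (E = Add(-9, 0) = -9)
s = -48 (s = Add(-3, Mul(5, -9)) = Add(-3, -45) = -48)
T = -48
Add(432, Mul(-1, Mul(Add(-114, Mul(Add(93, 49), Pow(Add(-83, 36), -1))), Pow(Add(-139, T), -1)))) = Add(432, Mul(-1, Mul(Add(-114, Mul(Add(93, 49), Pow(Add(-83, 36), -1))), Pow(Add(-139, -48), -1)))) = Add(432, Mul(-1, Mul(Add(-114, Mul(142, Pow(-47, -1))), Pow(-187, -1)))) = Add(432, Mul(-1, Mul(Add(-114, Mul(142, Rational(-1, 47))), Rational(-1, 187)))) = Add(432, Mul(-1, Mul(Add(-114, Rational(-142, 47)), Rational(-1, 187)))) = Add(432, Mul(-1, Mul(Rational(-5500, 47), Rational(-1, 187)))) = Add(432, Mul(-1, Rational(500, 799))) = Add(432, Rational(-500, 799)) = Rational(344668, 799)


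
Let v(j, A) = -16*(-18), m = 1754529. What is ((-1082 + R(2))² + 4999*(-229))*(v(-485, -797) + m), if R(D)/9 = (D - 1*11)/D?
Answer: 808867102797/4 ≈ 2.0222e+11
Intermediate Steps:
R(D) = 9*(-11 + D)/D (R(D) = 9*((D - 1*11)/D) = 9*((D - 11)/D) = 9*((-11 + D)/D) = 9*(-11 + D)/D)
v(j, A) = 288
((-1082 + R(2))² + 4999*(-229))*(v(-485, -797) + m) = ((-1082 + (9 - 99/2))² + 4999*(-229))*(288 + 1754529) = ((-1082 + (9 - 99*½))² - 1144771)*1754817 = ((-1082 + (9 - 99/2))² - 1144771)*1754817 = ((-1082 - 81/2)² - 1144771)*1754817 = ((-2245/2)² - 1144771)*1754817 = (5040025/4 - 1144771)*1754817 = (460941/4)*1754817 = 808867102797/4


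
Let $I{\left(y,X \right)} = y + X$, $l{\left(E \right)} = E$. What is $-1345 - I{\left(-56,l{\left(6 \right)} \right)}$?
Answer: $-1295$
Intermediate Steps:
$I{\left(y,X \right)} = X + y$
$-1345 - I{\left(-56,l{\left(6 \right)} \right)} = -1345 - \left(6 - 56\right) = -1345 - -50 = -1345 + 50 = -1295$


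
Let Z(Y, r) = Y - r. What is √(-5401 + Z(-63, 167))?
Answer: I*√5631 ≈ 75.04*I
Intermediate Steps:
√(-5401 + Z(-63, 167)) = √(-5401 + (-63 - 1*167)) = √(-5401 + (-63 - 167)) = √(-5401 - 230) = √(-5631) = I*√5631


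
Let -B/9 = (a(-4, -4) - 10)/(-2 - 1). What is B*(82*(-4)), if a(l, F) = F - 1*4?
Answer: 17712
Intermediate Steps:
a(l, F) = -4 + F (a(l, F) = F - 4 = -4 + F)
B = -54 (B = -9*((-4 - 4) - 10)/(-2 - 1) = -9*(-8 - 10)/(-3) = -(-162)*(-1)/3 = -9*6 = -54)
B*(82*(-4)) = -4428*(-4) = -54*(-328) = 17712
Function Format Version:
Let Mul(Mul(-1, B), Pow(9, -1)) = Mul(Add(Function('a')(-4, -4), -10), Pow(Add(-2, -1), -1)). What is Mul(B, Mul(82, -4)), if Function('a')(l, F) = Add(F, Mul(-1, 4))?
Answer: 17712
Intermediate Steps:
Function('a')(l, F) = Add(-4, F) (Function('a')(l, F) = Add(F, -4) = Add(-4, F))
B = -54 (B = Mul(-9, Mul(Add(Add(-4, -4), -10), Pow(Add(-2, -1), -1))) = Mul(-9, Mul(Add(-8, -10), Pow(-3, -1))) = Mul(-9, Mul(-18, Rational(-1, 3))) = Mul(-9, 6) = -54)
Mul(B, Mul(82, -4)) = Mul(-54, Mul(82, -4)) = Mul(-54, -328) = 17712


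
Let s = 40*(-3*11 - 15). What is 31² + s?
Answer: -959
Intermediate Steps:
s = -1920 (s = 40*(-33 - 15) = 40*(-48) = -1920)
31² + s = 31² - 1920 = 961 - 1920 = -959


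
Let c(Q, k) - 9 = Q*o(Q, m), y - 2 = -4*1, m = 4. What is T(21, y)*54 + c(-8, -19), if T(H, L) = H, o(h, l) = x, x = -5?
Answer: 1183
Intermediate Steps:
y = -2 (y = 2 - 4*1 = 2 - 4 = -2)
o(h, l) = -5
c(Q, k) = 9 - 5*Q (c(Q, k) = 9 + Q*(-5) = 9 - 5*Q)
T(21, y)*54 + c(-8, -19) = 21*54 + (9 - 5*(-8)) = 1134 + (9 + 40) = 1134 + 49 = 1183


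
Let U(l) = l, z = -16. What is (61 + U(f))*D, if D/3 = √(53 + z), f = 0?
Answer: 183*√37 ≈ 1113.1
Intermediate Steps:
D = 3*√37 (D = 3*√(53 - 16) = 3*√37 ≈ 18.248)
(61 + U(f))*D = (61 + 0)*(3*√37) = 61*(3*√37) = 183*√37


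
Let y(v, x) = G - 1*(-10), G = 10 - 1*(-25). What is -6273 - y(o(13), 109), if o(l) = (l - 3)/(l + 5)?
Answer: -6318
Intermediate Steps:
G = 35 (G = 10 + 25 = 35)
o(l) = (-3 + l)/(5 + l)
y(v, x) = 45 (y(v, x) = 35 - 1*(-10) = 35 + 10 = 45)
-6273 - y(o(13), 109) = -6273 - 1*45 = -6273 - 45 = -6318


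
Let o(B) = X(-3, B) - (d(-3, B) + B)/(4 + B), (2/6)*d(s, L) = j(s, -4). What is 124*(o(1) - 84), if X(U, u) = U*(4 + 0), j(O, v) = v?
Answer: -58156/5 ≈ -11631.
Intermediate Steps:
d(s, L) = -12 (d(s, L) = 3*(-4) = -12)
X(U, u) = 4*U (X(U, u) = U*4 = 4*U)
o(B) = -12 - (-12 + B)/(4 + B) (o(B) = 4*(-3) - (-12 + B)/(4 + B) = -12 - (-12 + B)/(4 + B))
124*(o(1) - 84) = 124*((-36 - 13*1)/(4 + 1) - 84) = 124*((-36 - 13)/5 - 84) = 124*((⅕)*(-49) - 84) = 124*(-49/5 - 84) = 124*(-469/5) = -58156/5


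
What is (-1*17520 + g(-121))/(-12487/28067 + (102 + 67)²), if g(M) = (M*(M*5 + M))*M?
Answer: -149413074681/400804550 ≈ -372.78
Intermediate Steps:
g(M) = 6*M³ (g(M) = (M*(5*M + M))*M = (M*(6*M))*M = (6*M²)*M = 6*M³)
(-1*17520 + g(-121))/(-12487/28067 + (102 + 67)²) = (-1*17520 + 6*(-121)³)/(-12487/28067 + (102 + 67)²) = (-17520 + 6*(-1771561))/(-12487*1/28067 + 169²) = (-17520 - 10629366)/(-12487/28067 + 28561) = -10646886/801609100/28067 = -10646886*28067/801609100 = -149413074681/400804550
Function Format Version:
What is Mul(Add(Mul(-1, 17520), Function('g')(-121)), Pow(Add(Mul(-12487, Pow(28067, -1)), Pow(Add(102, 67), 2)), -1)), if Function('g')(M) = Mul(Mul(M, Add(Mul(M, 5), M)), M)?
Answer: Rational(-149413074681, 400804550) ≈ -372.78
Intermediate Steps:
Function('g')(M) = Mul(6, Pow(M, 3)) (Function('g')(M) = Mul(Mul(M, Add(Mul(5, M), M)), M) = Mul(Mul(M, Mul(6, M)), M) = Mul(Mul(6, Pow(M, 2)), M) = Mul(6, Pow(M, 3)))
Mul(Add(Mul(-1, 17520), Function('g')(-121)), Pow(Add(Mul(-12487, Pow(28067, -1)), Pow(Add(102, 67), 2)), -1)) = Mul(Add(Mul(-1, 17520), Mul(6, Pow(-121, 3))), Pow(Add(Mul(-12487, Pow(28067, -1)), Pow(Add(102, 67), 2)), -1)) = Mul(Add(-17520, Mul(6, -1771561)), Pow(Add(Mul(-12487, Rational(1, 28067)), Pow(169, 2)), -1)) = Mul(Add(-17520, -10629366), Pow(Add(Rational(-12487, 28067), 28561), -1)) = Mul(-10646886, Pow(Rational(801609100, 28067), -1)) = Mul(-10646886, Rational(28067, 801609100)) = Rational(-149413074681, 400804550)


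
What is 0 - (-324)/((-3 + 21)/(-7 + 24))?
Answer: 306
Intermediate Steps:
0 - (-324)/((-3 + 21)/(-7 + 24)) = 0 - (-324)/(18/17) = 0 - (-324)/(18*(1/17)) = 0 - (-324)/18/17 = 0 - (-324)*17/18 = 0 - 27*(-34/3) = 0 + 306 = 306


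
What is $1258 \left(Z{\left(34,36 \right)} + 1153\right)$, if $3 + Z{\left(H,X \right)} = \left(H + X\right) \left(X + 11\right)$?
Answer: $5585520$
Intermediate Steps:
$Z{\left(H,X \right)} = -3 + \left(11 + X\right) \left(H + X\right)$ ($Z{\left(H,X \right)} = -3 + \left(H + X\right) \left(X + 11\right) = -3 + \left(H + X\right) \left(11 + X\right) = -3 + \left(11 + X\right) \left(H + X\right)$)
$1258 \left(Z{\left(34,36 \right)} + 1153\right) = 1258 \left(\left(-3 + 36^{2} + 11 \cdot 34 + 11 \cdot 36 + 34 \cdot 36\right) + 1153\right) = 1258 \left(\left(-3 + 1296 + 374 + 396 + 1224\right) + 1153\right) = 1258 \left(3287 + 1153\right) = 1258 \cdot 4440 = 5585520$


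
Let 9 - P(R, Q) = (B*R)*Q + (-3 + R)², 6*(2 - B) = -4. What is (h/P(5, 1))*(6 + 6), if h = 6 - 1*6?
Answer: 0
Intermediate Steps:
h = 0 (h = 6 - 6 = 0)
B = 8/3 (B = 2 - ⅙*(-4) = 2 + ⅔ = 8/3 ≈ 2.6667)
P(R, Q) = 9 - (-3 + R)² - 8*Q*R/3 (P(R, Q) = 9 - ((8*R/3)*Q + (-3 + R)²) = 9 - (8*Q*R/3 + (-3 + R)²) = 9 - ((-3 + R)² + 8*Q*R/3) = 9 + (-(-3 + R)² - 8*Q*R/3) = 9 - (-3 + R)² - 8*Q*R/3)
(h/P(5, 1))*(6 + 6) = (0/(((⅓)*5*(18 - 8*1 - 3*5))))*(6 + 6) = (0/(((⅓)*5*(18 - 8 - 15))))*12 = (0/(((⅓)*5*(-5))))*12 = (0/(-25/3))*12 = (0*(-3/25))*12 = 0*12 = 0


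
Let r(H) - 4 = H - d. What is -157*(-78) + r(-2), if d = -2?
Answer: 12250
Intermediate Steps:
r(H) = 6 + H (r(H) = 4 + (H - 1*(-2)) = 4 + (H + 2) = 4 + (2 + H) = 6 + H)
-157*(-78) + r(-2) = -157*(-78) + (6 - 2) = 12246 + 4 = 12250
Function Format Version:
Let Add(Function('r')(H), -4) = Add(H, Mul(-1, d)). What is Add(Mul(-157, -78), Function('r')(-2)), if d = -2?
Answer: 12250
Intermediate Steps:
Function('r')(H) = Add(6, H) (Function('r')(H) = Add(4, Add(H, Mul(-1, -2))) = Add(4, Add(H, 2)) = Add(4, Add(2, H)) = Add(6, H))
Add(Mul(-157, -78), Function('r')(-2)) = Add(Mul(-157, -78), Add(6, -2)) = Add(12246, 4) = 12250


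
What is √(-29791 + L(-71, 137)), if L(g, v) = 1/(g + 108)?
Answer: 3*I*√4531538/37 ≈ 172.6*I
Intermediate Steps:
L(g, v) = 1/(108 + g)
√(-29791 + L(-71, 137)) = √(-29791 + 1/(108 - 71)) = √(-29791 + 1/37) = √(-1102266/37) = 3*I*√4531538/37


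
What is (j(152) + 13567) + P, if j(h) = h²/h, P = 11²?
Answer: 13840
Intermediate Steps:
P = 121
j(h) = h
(j(152) + 13567) + P = (152 + 13567) + 121 = 13719 + 121 = 13840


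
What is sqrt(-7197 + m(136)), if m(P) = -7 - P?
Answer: 2*I*sqrt(1835) ≈ 85.674*I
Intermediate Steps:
sqrt(-7197 + m(136)) = sqrt(-7197 + (-7 - 1*136)) = sqrt(-7197 + (-7 - 136)) = sqrt(-7197 - 143) = sqrt(-7340) = 2*I*sqrt(1835)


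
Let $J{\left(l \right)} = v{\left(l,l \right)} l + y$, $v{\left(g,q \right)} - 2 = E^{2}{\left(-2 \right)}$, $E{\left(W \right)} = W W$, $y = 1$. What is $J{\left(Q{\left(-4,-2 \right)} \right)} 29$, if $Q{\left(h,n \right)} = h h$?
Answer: $8381$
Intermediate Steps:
$Q{\left(h,n \right)} = h^{2}$
$E{\left(W \right)} = W^{2}$
$v{\left(g,q \right)} = 18$ ($v{\left(g,q \right)} = 2 + \left(\left(-2\right)^{2}\right)^{2} = 2 + 4^{2} = 2 + 16 = 18$)
$J{\left(l \right)} = 1 + 18 l$ ($J{\left(l \right)} = 18 l + 1 = 1 + 18 l$)
$J{\left(Q{\left(-4,-2 \right)} \right)} 29 = \left(1 + 18 \left(-4\right)^{2}\right) 29 = \left(1 + 18 \cdot 16\right) 29 = \left(1 + 288\right) 29 = 289 \cdot 29 = 8381$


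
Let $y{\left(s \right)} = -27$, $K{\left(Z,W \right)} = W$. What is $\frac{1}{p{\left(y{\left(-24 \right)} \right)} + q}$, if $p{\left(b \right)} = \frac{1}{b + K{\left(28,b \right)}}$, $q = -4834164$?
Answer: $- \frac{54}{261044857} \approx -2.0686 \cdot 10^{-7}$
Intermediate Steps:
$p{\left(b \right)} = \frac{1}{2 b}$ ($p{\left(b \right)} = \frac{1}{b + b} = \frac{1}{2 b}$)
$\frac{1}{p{\left(y{\left(-24 \right)} \right)} + q} = \frac{1}{\frac{1}{2 \left(-27\right)} - 4834164} = \frac{1}{\frac{1}{2} \left(- \frac{1}{27}\right) - 4834164} = \frac{1}{- \frac{1}{54} - 4834164} = \frac{1}{- \frac{261044857}{54}} = - \frac{54}{261044857}$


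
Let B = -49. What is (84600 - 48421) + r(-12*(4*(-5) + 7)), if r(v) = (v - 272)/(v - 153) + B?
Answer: 108274/3 ≈ 36091.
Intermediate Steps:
r(v) = -49 + (-272 + v)/(-153 + v) (r(v) = (v - 272)/(v - 153) - 49 = (-272 + v)/(-153 + v) - 49 = -49 + (-272 + v)/(-153 + v))
(84600 - 48421) + r(-12*(4*(-5) + 7)) = (84600 - 48421) + (7225 - (-576)*(4*(-5) + 7))/(-153 - 12*(4*(-5) + 7)) = 36179 + (7225 - (-576)*(-20 + 7))/(-153 - 12*(-20 + 7)) = 36179 + (7225 - (-576)*(-13))/(-153 - 12*(-13)) = 36179 + (7225 - 48*156)/(-153 + 156) = 36179 + (7225 - 7488)/3 = 36179 + (1/3)*(-263) = 36179 - 263/3 = 108274/3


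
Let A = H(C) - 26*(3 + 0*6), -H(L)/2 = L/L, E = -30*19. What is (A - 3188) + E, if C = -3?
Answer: -3838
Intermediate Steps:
E = -570
H(L) = -2 (H(L) = -2*L/L = -2*1 = -2)
A = -80 (A = -2 - 26*(3 + 0*6) = -2 - 26*(3 + 0) = -2 - 26*3 = -2 - 78 = -80)
(A - 3188) + E = (-80 - 3188) - 570 = -3268 - 570 = -3838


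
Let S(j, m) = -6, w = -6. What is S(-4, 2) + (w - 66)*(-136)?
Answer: 9786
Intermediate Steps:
S(-4, 2) + (w - 66)*(-136) = -6 + (-6 - 66)*(-136) = -6 - 72*(-136) = -6 + 9792 = 9786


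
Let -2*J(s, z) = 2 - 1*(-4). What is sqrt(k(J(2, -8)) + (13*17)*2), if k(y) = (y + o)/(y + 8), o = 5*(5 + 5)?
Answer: sqrt(11285)/5 ≈ 21.246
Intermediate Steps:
J(s, z) = -3 (J(s, z) = -(2 - 1*(-4))/2 = -(2 + 4)/2 = -1/2*6 = -3)
o = 50 (o = 5*10 = 50)
k(y) = (50 + y)/(8 + y) (k(y) = (y + 50)/(y + 8) = (50 + y)/(8 + y))
sqrt(k(J(2, -8)) + (13*17)*2) = sqrt((50 - 3)/(8 - 3) + (13*17)*2) = sqrt(47/5 + 221*2) = sqrt((1/5)*47 + 442) = sqrt(47/5 + 442) = sqrt(2257/5) = sqrt(11285)/5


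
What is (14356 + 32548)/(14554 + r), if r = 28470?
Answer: 5863/5378 ≈ 1.0902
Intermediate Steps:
(14356 + 32548)/(14554 + r) = (14356 + 32548)/(14554 + 28470) = 46904/43024 = 46904*(1/43024) = 5863/5378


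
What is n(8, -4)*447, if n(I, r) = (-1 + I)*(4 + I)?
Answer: 37548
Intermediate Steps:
n(8, -4)*447 = (-4 + 8**2 + 3*8)*447 = (-4 + 64 + 24)*447 = 84*447 = 37548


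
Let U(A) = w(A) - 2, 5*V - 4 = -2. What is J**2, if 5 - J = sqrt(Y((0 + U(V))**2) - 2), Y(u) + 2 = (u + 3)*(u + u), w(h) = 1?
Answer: 9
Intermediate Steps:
V = 2/5 (V = 4/5 + (1/5)*(-2) = 4/5 - 2/5 = 2/5 ≈ 0.40000)
U(A) = -1 (U(A) = 1 - 2 = -1)
Y(u) = -2 + 2*u*(3 + u) (Y(u) = -2 + (u + 3)*(u + u) = -2 + (3 + u)*(2*u) = -2 + 2*u*(3 + u))
J = 3 (J = 5 - sqrt((-2 + 2*((0 - 1)**2)**2 + 6*(0 - 1)**2) - 2) = 5 - sqrt((-2 + 2*((-1)**2)**2 + 6*(-1)**2) - 2) = 5 - sqrt((-2 + 2*1**2 + 6*1) - 2) = 5 - sqrt((-2 + 2*1 + 6) - 2) = 5 - sqrt((-2 + 2 + 6) - 2) = 5 - sqrt(6 - 2) = 5 - sqrt(4) = 5 - 1*2 = 5 - 2 = 3)
J**2 = 3**2 = 9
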